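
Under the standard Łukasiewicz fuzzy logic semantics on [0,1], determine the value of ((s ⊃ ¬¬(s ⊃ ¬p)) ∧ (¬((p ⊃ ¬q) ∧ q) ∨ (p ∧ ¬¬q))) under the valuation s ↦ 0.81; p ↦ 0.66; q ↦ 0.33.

0.67

¬p: Łukasiewicz ¬ gives 1 − 0.66 = 0.34
(s ⊃ ¬p): min(1, 1 − 0.81 + 0.34) = 0.53
¬(s ⊃ ¬p): Łukasiewicz ¬ gives 1 − 0.53 = 0.47
¬¬(s ⊃ ¬p): Łukasiewicz ¬ gives 1 − 0.47 = 0.53
(s ⊃ ¬¬(s ⊃ ¬p)): min(1, 1 − 0.81 + 0.53) = 0.72
¬q: Łukasiewicz ¬ gives 1 − 0.33 = 0.67
(p ⊃ ¬q): min(1, 1 − 0.66 + 0.67) = 1
((p ⊃ ¬q) ∧ q) = min(1, 0.33) = 0.33
¬((p ⊃ ¬q) ∧ q): Łukasiewicz ¬ gives 1 − 0.33 = 0.67
¬q: Łukasiewicz ¬ gives 1 − 0.33 = 0.67
¬¬q: Łukasiewicz ¬ gives 1 − 0.67 = 0.33
(p ∧ ¬¬q) = min(0.66, 0.33) = 0.33
(¬((p ⊃ ¬q) ∧ q) ∨ (p ∧ ¬¬q)) = max(0.67, 0.33) = 0.67
((s ⊃ ¬¬(s ⊃ ¬p)) ∧ (¬((p ⊃ ¬q) ∧ q) ∨ (p ∧ ¬¬q))) = min(0.72, 0.67) = 0.67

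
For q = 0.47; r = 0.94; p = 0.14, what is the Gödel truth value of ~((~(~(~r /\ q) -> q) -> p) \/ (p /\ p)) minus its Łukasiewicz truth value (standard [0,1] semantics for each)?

Gödel evaluation:
  ~r: Gödel ¬ of 0.94 = 0 (operand ≠ 0)
  (~r /\ q) = min(0, 0.47) = 0
  ~(~r /\ q): Gödel ¬ of 0 = 1 (operand is 0)
  (~(~r /\ q) -> q): 1 > 0.47, so result = 0.47
  ~(~(~r /\ q) -> q): Gödel ¬ of 0.47 = 0 (operand ≠ 0)
  (~(~(~r /\ q) -> q) -> p): 0 ≤ 0.14, so result = 1
  (p /\ p) = min(0.14, 0.14) = 0.14
  ((~(~(~r /\ q) -> q) -> p) \/ (p /\ p)) = max(1, 0.14) = 1
  ~((~(~(~r /\ q) -> q) -> p) \/ (p /\ p)): Gödel ¬ of 1 = 0 (operand ≠ 0)
  Gödel value = 0
Łukasiewicz evaluation:
  ~r: Łukasiewicz ¬ gives 1 − 0.94 = 0.06
  (~r /\ q) = min(0.06, 0.47) = 0.06
  ~(~r /\ q): Łukasiewicz ¬ gives 1 − 0.06 = 0.94
  (~(~r /\ q) -> q): min(1, 1 − 0.94 + 0.47) = 0.53
  ~(~(~r /\ q) -> q): Łukasiewicz ¬ gives 1 − 0.53 = 0.47
  (~(~(~r /\ q) -> q) -> p): min(1, 1 − 0.47 + 0.14) = 0.67
  (p /\ p) = min(0.14, 0.14) = 0.14
  ((~(~(~r /\ q) -> q) -> p) \/ (p /\ p)) = max(0.67, 0.14) = 0.67
  ~((~(~(~r /\ q) -> q) -> p) \/ (p /\ p)): Łukasiewicz ¬ gives 1 − 0.67 = 0.33
  Łukasiewicz value = 0.33
Difference: 0 − 0.33 = -0.33

-0.33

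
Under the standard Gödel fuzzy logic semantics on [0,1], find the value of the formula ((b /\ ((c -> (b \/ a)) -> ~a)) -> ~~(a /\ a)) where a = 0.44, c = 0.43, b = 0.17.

1.00

(b \/ a) = max(0.17, 0.44) = 0.44
(c -> (b \/ a)): 0.43 ≤ 0.44, so result = 1
~a: Gödel ¬ of 0.44 = 0 (operand ≠ 0)
((c -> (b \/ a)) -> ~a): 1 > 0, so result = 0
(b /\ ((c -> (b \/ a)) -> ~a)) = min(0.17, 0) = 0
(a /\ a) = min(0.44, 0.44) = 0.44
~(a /\ a): Gödel ¬ of 0.44 = 0 (operand ≠ 0)
~~(a /\ a): Gödel ¬ of 0 = 1 (operand is 0)
((b /\ ((c -> (b \/ a)) -> ~a)) -> ~~(a /\ a)): 0 ≤ 1, so result = 1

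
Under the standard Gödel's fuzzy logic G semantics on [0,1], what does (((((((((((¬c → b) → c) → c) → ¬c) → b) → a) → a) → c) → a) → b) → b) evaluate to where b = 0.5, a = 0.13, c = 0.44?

¬c: Gödel ¬ of 0.44 = 0 (operand ≠ 0)
(¬c → b): 0 ≤ 0.5, so result = 1
((¬c → b) → c): 1 > 0.44, so result = 0.44
(((¬c → b) → c) → c): 0.44 ≤ 0.44, so result = 1
¬c: Gödel ¬ of 0.44 = 0 (operand ≠ 0)
((((¬c → b) → c) → c) → ¬c): 1 > 0, so result = 0
(((((¬c → b) → c) → c) → ¬c) → b): 0 ≤ 0.5, so result = 1
((((((¬c → b) → c) → c) → ¬c) → b) → a): 1 > 0.13, so result = 0.13
(((((((¬c → b) → c) → c) → ¬c) → b) → a) → a): 0.13 ≤ 0.13, so result = 1
((((((((¬c → b) → c) → c) → ¬c) → b) → a) → a) → c): 1 > 0.44, so result = 0.44
(((((((((¬c → b) → c) → c) → ¬c) → b) → a) → a) → c) → a): 0.44 > 0.13, so result = 0.13
((((((((((¬c → b) → c) → c) → ¬c) → b) → a) → a) → c) → a) → b): 0.13 ≤ 0.5, so result = 1
(((((((((((¬c → b) → c) → c) → ¬c) → b) → a) → a) → c) → a) → b) → b): 1 > 0.5, so result = 0.5

0.50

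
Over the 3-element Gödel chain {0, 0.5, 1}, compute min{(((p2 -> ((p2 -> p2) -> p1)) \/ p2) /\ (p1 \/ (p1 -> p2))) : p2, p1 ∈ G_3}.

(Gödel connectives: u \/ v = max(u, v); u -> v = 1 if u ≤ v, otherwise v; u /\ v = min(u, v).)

The minimum is attained at p2 = 0, p1 = 0.5:
  (p2 -> p2): 0 ≤ 0, so result = 1
  ((p2 -> p2) -> p1): 1 > 0.5, so result = 0.5
  (p2 -> ((p2 -> p2) -> p1)): 0 ≤ 0.5, so result = 1
  ((p2 -> ((p2 -> p2) -> p1)) \/ p2) = max(1, 0) = 1
  (p1 -> p2): 0.5 > 0, so result = 0
  (p1 \/ (p1 -> p2)) = max(0.5, 0) = 0.5
  (((p2 -> ((p2 -> p2) -> p1)) \/ p2) /\ (p1 \/ (p1 -> p2))) = min(1, 0.5) = 0.5
Checking all 9 assignments confirms none give a value below 0.50.

0.50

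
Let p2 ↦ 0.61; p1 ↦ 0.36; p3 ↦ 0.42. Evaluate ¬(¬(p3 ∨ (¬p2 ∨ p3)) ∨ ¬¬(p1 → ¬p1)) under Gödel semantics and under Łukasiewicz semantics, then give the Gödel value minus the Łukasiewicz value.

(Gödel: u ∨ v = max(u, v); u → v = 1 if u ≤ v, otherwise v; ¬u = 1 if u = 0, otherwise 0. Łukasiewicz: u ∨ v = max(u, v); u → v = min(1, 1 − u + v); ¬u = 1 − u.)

Gödel evaluation:
  ¬p2: Gödel ¬ of 0.61 = 0 (operand ≠ 0)
  (¬p2 ∨ p3) = max(0, 0.42) = 0.42
  (p3 ∨ (¬p2 ∨ p3)) = max(0.42, 0.42) = 0.42
  ¬(p3 ∨ (¬p2 ∨ p3)): Gödel ¬ of 0.42 = 0 (operand ≠ 0)
  ¬p1: Gödel ¬ of 0.36 = 0 (operand ≠ 0)
  (p1 → ¬p1): 0.36 > 0, so result = 0
  ¬(p1 → ¬p1): Gödel ¬ of 0 = 1 (operand is 0)
  ¬¬(p1 → ¬p1): Gödel ¬ of 1 = 0 (operand ≠ 0)
  (¬(p3 ∨ (¬p2 ∨ p3)) ∨ ¬¬(p1 → ¬p1)) = max(0, 0) = 0
  ¬(¬(p3 ∨ (¬p2 ∨ p3)) ∨ ¬¬(p1 → ¬p1)): Gödel ¬ of 0 = 1 (operand is 0)
  Gödel value = 1
Łukasiewicz evaluation:
  ¬p2: Łukasiewicz ¬ gives 1 − 0.61 = 0.39
  (¬p2 ∨ p3) = max(0.39, 0.42) = 0.42
  (p3 ∨ (¬p2 ∨ p3)) = max(0.42, 0.42) = 0.42
  ¬(p3 ∨ (¬p2 ∨ p3)): Łukasiewicz ¬ gives 1 − 0.42 = 0.58
  ¬p1: Łukasiewicz ¬ gives 1 − 0.36 = 0.64
  (p1 → ¬p1): min(1, 1 − 0.36 + 0.64) = 1
  ¬(p1 → ¬p1): Łukasiewicz ¬ gives 1 − 1 = 0
  ¬¬(p1 → ¬p1): Łukasiewicz ¬ gives 1 − 0 = 1
  (¬(p3 ∨ (¬p2 ∨ p3)) ∨ ¬¬(p1 → ¬p1)) = max(0.58, 1) = 1
  ¬(¬(p3 ∨ (¬p2 ∨ p3)) ∨ ¬¬(p1 → ¬p1)): Łukasiewicz ¬ gives 1 − 1 = 0
  Łukasiewicz value = 0
Difference: 1 − 0 = 1.00

1.00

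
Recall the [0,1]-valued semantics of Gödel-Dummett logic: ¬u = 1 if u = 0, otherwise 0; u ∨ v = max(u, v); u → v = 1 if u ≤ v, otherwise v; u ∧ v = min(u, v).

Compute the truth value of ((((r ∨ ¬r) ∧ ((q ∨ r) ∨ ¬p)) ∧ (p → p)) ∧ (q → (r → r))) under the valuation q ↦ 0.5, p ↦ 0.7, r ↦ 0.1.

0.10

¬r: Gödel ¬ of 0.1 = 0 (operand ≠ 0)
(r ∨ ¬r) = max(0.1, 0) = 0.1
(q ∨ r) = max(0.5, 0.1) = 0.5
¬p: Gödel ¬ of 0.7 = 0 (operand ≠ 0)
((q ∨ r) ∨ ¬p) = max(0.5, 0) = 0.5
((r ∨ ¬r) ∧ ((q ∨ r) ∨ ¬p)) = min(0.1, 0.5) = 0.1
(p → p): 0.7 ≤ 0.7, so result = 1
(((r ∨ ¬r) ∧ ((q ∨ r) ∨ ¬p)) ∧ (p → p)) = min(0.1, 1) = 0.1
(r → r): 0.1 ≤ 0.1, so result = 1
(q → (r → r)): 0.5 ≤ 1, so result = 1
((((r ∨ ¬r) ∧ ((q ∨ r) ∨ ¬p)) ∧ (p → p)) ∧ (q → (r → r))) = min(0.1, 1) = 0.1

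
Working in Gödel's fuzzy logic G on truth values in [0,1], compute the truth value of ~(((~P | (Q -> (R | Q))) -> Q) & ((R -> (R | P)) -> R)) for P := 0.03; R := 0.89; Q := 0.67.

~P: Gödel ¬ of 0.03 = 0 (operand ≠ 0)
(R | Q) = max(0.89, 0.67) = 0.89
(Q -> (R | Q)): 0.67 ≤ 0.89, so result = 1
(~P | (Q -> (R | Q))) = max(0, 1) = 1
((~P | (Q -> (R | Q))) -> Q): 1 > 0.67, so result = 0.67
(R | P) = max(0.89, 0.03) = 0.89
(R -> (R | P)): 0.89 ≤ 0.89, so result = 1
((R -> (R | P)) -> R): 1 > 0.89, so result = 0.89
(((~P | (Q -> (R | Q))) -> Q) & ((R -> (R | P)) -> R)) = min(0.67, 0.89) = 0.67
~(((~P | (Q -> (R | Q))) -> Q) & ((R -> (R | P)) -> R)): Gödel ¬ of 0.67 = 0 (operand ≠ 0)

0.00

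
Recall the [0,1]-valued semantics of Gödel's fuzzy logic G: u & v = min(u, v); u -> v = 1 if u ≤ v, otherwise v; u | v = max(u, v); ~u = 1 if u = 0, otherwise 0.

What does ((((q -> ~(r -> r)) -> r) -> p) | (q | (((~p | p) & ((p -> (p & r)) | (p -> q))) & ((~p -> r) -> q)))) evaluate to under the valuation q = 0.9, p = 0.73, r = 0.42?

0.90

(r -> r): 0.42 ≤ 0.42, so result = 1
~(r -> r): Gödel ¬ of 1 = 0 (operand ≠ 0)
(q -> ~(r -> r)): 0.9 > 0, so result = 0
((q -> ~(r -> r)) -> r): 0 ≤ 0.42, so result = 1
(((q -> ~(r -> r)) -> r) -> p): 1 > 0.73, so result = 0.73
~p: Gödel ¬ of 0.73 = 0 (operand ≠ 0)
(~p | p) = max(0, 0.73) = 0.73
(p & r) = min(0.73, 0.42) = 0.42
(p -> (p & r)): 0.73 > 0.42, so result = 0.42
(p -> q): 0.73 ≤ 0.9, so result = 1
((p -> (p & r)) | (p -> q)) = max(0.42, 1) = 1
((~p | p) & ((p -> (p & r)) | (p -> q))) = min(0.73, 1) = 0.73
~p: Gödel ¬ of 0.73 = 0 (operand ≠ 0)
(~p -> r): 0 ≤ 0.42, so result = 1
((~p -> r) -> q): 1 > 0.9, so result = 0.9
(((~p | p) & ((p -> (p & r)) | (p -> q))) & ((~p -> r) -> q)) = min(0.73, 0.9) = 0.73
(q | (((~p | p) & ((p -> (p & r)) | (p -> q))) & ((~p -> r) -> q))) = max(0.9, 0.73) = 0.9
((((q -> ~(r -> r)) -> r) -> p) | (q | (((~p | p) & ((p -> (p & r)) | (p -> q))) & ((~p -> r) -> q)))) = max(0.73, 0.9) = 0.9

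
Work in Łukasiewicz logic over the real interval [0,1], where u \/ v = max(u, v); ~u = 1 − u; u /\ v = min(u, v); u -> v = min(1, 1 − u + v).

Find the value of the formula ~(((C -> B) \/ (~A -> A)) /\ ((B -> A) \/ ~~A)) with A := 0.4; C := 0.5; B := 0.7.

(C -> B): min(1, 1 − 0.5 + 0.7) = 1
~A: Łukasiewicz ¬ gives 1 − 0.4 = 0.6
(~A -> A): min(1, 1 − 0.6 + 0.4) = 0.8
((C -> B) \/ (~A -> A)) = max(1, 0.8) = 1
(B -> A): min(1, 1 − 0.7 + 0.4) = 0.7
~A: Łukasiewicz ¬ gives 1 − 0.4 = 0.6
~~A: Łukasiewicz ¬ gives 1 − 0.6 = 0.4
((B -> A) \/ ~~A) = max(0.7, 0.4) = 0.7
(((C -> B) \/ (~A -> A)) /\ ((B -> A) \/ ~~A)) = min(1, 0.7) = 0.7
~(((C -> B) \/ (~A -> A)) /\ ((B -> A) \/ ~~A)): Łukasiewicz ¬ gives 1 − 0.7 = 0.3

0.30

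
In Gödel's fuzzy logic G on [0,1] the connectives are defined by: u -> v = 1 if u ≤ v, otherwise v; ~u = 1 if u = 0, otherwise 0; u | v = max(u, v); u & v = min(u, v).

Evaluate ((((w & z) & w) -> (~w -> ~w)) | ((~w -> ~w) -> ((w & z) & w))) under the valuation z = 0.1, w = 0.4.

(w & z) = min(0.4, 0.1) = 0.1
((w & z) & w) = min(0.1, 0.4) = 0.1
~w: Gödel ¬ of 0.4 = 0 (operand ≠ 0)
~w: Gödel ¬ of 0.4 = 0 (operand ≠ 0)
(~w -> ~w): 0 ≤ 0, so result = 1
(((w & z) & w) -> (~w -> ~w)): 0.1 ≤ 1, so result = 1
~w: Gödel ¬ of 0.4 = 0 (operand ≠ 0)
~w: Gödel ¬ of 0.4 = 0 (operand ≠ 0)
(~w -> ~w): 0 ≤ 0, so result = 1
(w & z) = min(0.4, 0.1) = 0.1
((w & z) & w) = min(0.1, 0.4) = 0.1
((~w -> ~w) -> ((w & z) & w)): 1 > 0.1, so result = 0.1
((((w & z) & w) -> (~w -> ~w)) | ((~w -> ~w) -> ((w & z) & w))) = max(1, 0.1) = 1

1.00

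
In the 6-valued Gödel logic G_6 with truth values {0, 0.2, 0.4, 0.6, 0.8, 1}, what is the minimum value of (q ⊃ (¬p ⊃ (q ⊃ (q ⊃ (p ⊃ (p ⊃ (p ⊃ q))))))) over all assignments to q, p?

Every assignment gives 1. For instance at q = 0, p = 0:
  ¬p: Gödel ¬ of 0 = 1 (operand is 0)
  (p ⊃ q): 0 ≤ 0, so result = 1
  (p ⊃ (p ⊃ q)): 0 ≤ 1, so result = 1
  (p ⊃ (p ⊃ (p ⊃ q))): 0 ≤ 1, so result = 1
  (q ⊃ (p ⊃ (p ⊃ (p ⊃ q)))): 0 ≤ 1, so result = 1
  (q ⊃ (q ⊃ (p ⊃ (p ⊃ (p ⊃ q))))): 0 ≤ 1, so result = 1
  (¬p ⊃ (q ⊃ (q ⊃ (p ⊃ (p ⊃ (p ⊃ q)))))): 1 ≤ 1, so result = 1
  (q ⊃ (¬p ⊃ (q ⊃ (q ⊃ (p ⊃ (p ⊃ (p ⊃ q))))))): 0 ≤ 1, so result = 1
All 36 assignments give value 1 — the formula is a G_6-tautology.

1.00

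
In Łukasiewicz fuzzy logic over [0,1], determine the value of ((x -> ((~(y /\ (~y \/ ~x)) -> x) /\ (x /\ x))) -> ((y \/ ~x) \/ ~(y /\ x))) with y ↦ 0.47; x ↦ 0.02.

0.98

~y: Łukasiewicz ¬ gives 1 − 0.47 = 0.53
~x: Łukasiewicz ¬ gives 1 − 0.02 = 0.98
(~y \/ ~x) = max(0.53, 0.98) = 0.98
(y /\ (~y \/ ~x)) = min(0.47, 0.98) = 0.47
~(y /\ (~y \/ ~x)): Łukasiewicz ¬ gives 1 − 0.47 = 0.53
(~(y /\ (~y \/ ~x)) -> x): min(1, 1 − 0.53 + 0.02) = 0.49
(x /\ x) = min(0.02, 0.02) = 0.02
((~(y /\ (~y \/ ~x)) -> x) /\ (x /\ x)) = min(0.49, 0.02) = 0.02
(x -> ((~(y /\ (~y \/ ~x)) -> x) /\ (x /\ x))): min(1, 1 − 0.02 + 0.02) = 1
~x: Łukasiewicz ¬ gives 1 − 0.02 = 0.98
(y \/ ~x) = max(0.47, 0.98) = 0.98
(y /\ x) = min(0.47, 0.02) = 0.02
~(y /\ x): Łukasiewicz ¬ gives 1 − 0.02 = 0.98
((y \/ ~x) \/ ~(y /\ x)) = max(0.98, 0.98) = 0.98
((x -> ((~(y /\ (~y \/ ~x)) -> x) /\ (x /\ x))) -> ((y \/ ~x) \/ ~(y /\ x))): min(1, 1 − 1 + 0.98) = 0.98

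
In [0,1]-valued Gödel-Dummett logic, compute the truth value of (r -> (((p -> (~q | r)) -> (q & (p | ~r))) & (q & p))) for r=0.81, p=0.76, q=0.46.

~q: Gödel ¬ of 0.46 = 0 (operand ≠ 0)
(~q | r) = max(0, 0.81) = 0.81
(p -> (~q | r)): 0.76 ≤ 0.81, so result = 1
~r: Gödel ¬ of 0.81 = 0 (operand ≠ 0)
(p | ~r) = max(0.76, 0) = 0.76
(q & (p | ~r)) = min(0.46, 0.76) = 0.46
((p -> (~q | r)) -> (q & (p | ~r))): 1 > 0.46, so result = 0.46
(q & p) = min(0.46, 0.76) = 0.46
(((p -> (~q | r)) -> (q & (p | ~r))) & (q & p)) = min(0.46, 0.46) = 0.46
(r -> (((p -> (~q | r)) -> (q & (p | ~r))) & (q & p))): 0.81 > 0.46, so result = 0.46

0.46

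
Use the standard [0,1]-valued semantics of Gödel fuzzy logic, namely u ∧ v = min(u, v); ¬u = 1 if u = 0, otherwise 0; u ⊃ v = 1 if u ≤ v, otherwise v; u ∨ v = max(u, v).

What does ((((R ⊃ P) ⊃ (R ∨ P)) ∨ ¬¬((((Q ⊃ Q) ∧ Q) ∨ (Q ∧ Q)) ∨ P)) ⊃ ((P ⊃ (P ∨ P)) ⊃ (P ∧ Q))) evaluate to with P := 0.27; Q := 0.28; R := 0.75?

(R ⊃ P): 0.75 > 0.27, so result = 0.27
(R ∨ P) = max(0.75, 0.27) = 0.75
((R ⊃ P) ⊃ (R ∨ P)): 0.27 ≤ 0.75, so result = 1
(Q ⊃ Q): 0.28 ≤ 0.28, so result = 1
((Q ⊃ Q) ∧ Q) = min(1, 0.28) = 0.28
(Q ∧ Q) = min(0.28, 0.28) = 0.28
(((Q ⊃ Q) ∧ Q) ∨ (Q ∧ Q)) = max(0.28, 0.28) = 0.28
((((Q ⊃ Q) ∧ Q) ∨ (Q ∧ Q)) ∨ P) = max(0.28, 0.27) = 0.28
¬((((Q ⊃ Q) ∧ Q) ∨ (Q ∧ Q)) ∨ P): Gödel ¬ of 0.28 = 0 (operand ≠ 0)
¬¬((((Q ⊃ Q) ∧ Q) ∨ (Q ∧ Q)) ∨ P): Gödel ¬ of 0 = 1 (operand is 0)
(((R ⊃ P) ⊃ (R ∨ P)) ∨ ¬¬((((Q ⊃ Q) ∧ Q) ∨ (Q ∧ Q)) ∨ P)) = max(1, 1) = 1
(P ∨ P) = max(0.27, 0.27) = 0.27
(P ⊃ (P ∨ P)): 0.27 ≤ 0.27, so result = 1
(P ∧ Q) = min(0.27, 0.28) = 0.27
((P ⊃ (P ∨ P)) ⊃ (P ∧ Q)): 1 > 0.27, so result = 0.27
((((R ⊃ P) ⊃ (R ∨ P)) ∨ ¬¬((((Q ⊃ Q) ∧ Q) ∨ (Q ∧ Q)) ∨ P)) ⊃ ((P ⊃ (P ∨ P)) ⊃ (P ∧ Q))): 1 > 0.27, so result = 0.27

0.27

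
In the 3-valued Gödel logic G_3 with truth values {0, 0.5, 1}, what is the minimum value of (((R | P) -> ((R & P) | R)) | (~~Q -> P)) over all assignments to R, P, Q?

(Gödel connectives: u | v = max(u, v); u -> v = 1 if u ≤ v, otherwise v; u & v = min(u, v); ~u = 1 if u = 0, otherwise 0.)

The minimum is attained at R = 0, P = 0.5, Q = 0.5:
  (R | P) = max(0, 0.5) = 0.5
  (R & P) = min(0, 0.5) = 0
  ((R & P) | R) = max(0, 0) = 0
  ((R | P) -> ((R & P) | R)): 0.5 > 0, so result = 0
  ~Q: Gödel ¬ of 0.5 = 0 (operand ≠ 0)
  ~~Q: Gödel ¬ of 0 = 1 (operand is 0)
  (~~Q -> P): 1 > 0.5, so result = 0.5
  (((R | P) -> ((R & P) | R)) | (~~Q -> P)) = max(0, 0.5) = 0.5
Checking all 27 assignments confirms none give a value below 0.50.

0.50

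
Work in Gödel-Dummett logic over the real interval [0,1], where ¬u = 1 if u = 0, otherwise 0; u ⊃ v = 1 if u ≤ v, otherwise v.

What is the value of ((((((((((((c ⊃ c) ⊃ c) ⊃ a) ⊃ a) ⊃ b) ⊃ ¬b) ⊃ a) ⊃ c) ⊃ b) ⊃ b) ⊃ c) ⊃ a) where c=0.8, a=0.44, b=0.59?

(c ⊃ c): 0.8 ≤ 0.8, so result = 1
((c ⊃ c) ⊃ c): 1 > 0.8, so result = 0.8
(((c ⊃ c) ⊃ c) ⊃ a): 0.8 > 0.44, so result = 0.44
((((c ⊃ c) ⊃ c) ⊃ a) ⊃ a): 0.44 ≤ 0.44, so result = 1
(((((c ⊃ c) ⊃ c) ⊃ a) ⊃ a) ⊃ b): 1 > 0.59, so result = 0.59
¬b: Gödel ¬ of 0.59 = 0 (operand ≠ 0)
((((((c ⊃ c) ⊃ c) ⊃ a) ⊃ a) ⊃ b) ⊃ ¬b): 0.59 > 0, so result = 0
(((((((c ⊃ c) ⊃ c) ⊃ a) ⊃ a) ⊃ b) ⊃ ¬b) ⊃ a): 0 ≤ 0.44, so result = 1
((((((((c ⊃ c) ⊃ c) ⊃ a) ⊃ a) ⊃ b) ⊃ ¬b) ⊃ a) ⊃ c): 1 > 0.8, so result = 0.8
(((((((((c ⊃ c) ⊃ c) ⊃ a) ⊃ a) ⊃ b) ⊃ ¬b) ⊃ a) ⊃ c) ⊃ b): 0.8 > 0.59, so result = 0.59
((((((((((c ⊃ c) ⊃ c) ⊃ a) ⊃ a) ⊃ b) ⊃ ¬b) ⊃ a) ⊃ c) ⊃ b) ⊃ b): 0.59 ≤ 0.59, so result = 1
(((((((((((c ⊃ c) ⊃ c) ⊃ a) ⊃ a) ⊃ b) ⊃ ¬b) ⊃ a) ⊃ c) ⊃ b) ⊃ b) ⊃ c): 1 > 0.8, so result = 0.8
((((((((((((c ⊃ c) ⊃ c) ⊃ a) ⊃ a) ⊃ b) ⊃ ¬b) ⊃ a) ⊃ c) ⊃ b) ⊃ b) ⊃ c) ⊃ a): 0.8 > 0.44, so result = 0.44

0.44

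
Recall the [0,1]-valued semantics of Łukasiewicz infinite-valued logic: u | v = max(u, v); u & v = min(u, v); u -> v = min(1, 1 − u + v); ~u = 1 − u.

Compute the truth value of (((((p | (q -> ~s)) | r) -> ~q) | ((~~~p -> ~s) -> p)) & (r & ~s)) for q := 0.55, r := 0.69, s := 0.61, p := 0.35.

~s: Łukasiewicz ¬ gives 1 − 0.61 = 0.39
(q -> ~s): min(1, 1 − 0.55 + 0.39) = 0.84
(p | (q -> ~s)) = max(0.35, 0.84) = 0.84
((p | (q -> ~s)) | r) = max(0.84, 0.69) = 0.84
~q: Łukasiewicz ¬ gives 1 − 0.55 = 0.45
(((p | (q -> ~s)) | r) -> ~q): min(1, 1 − 0.84 + 0.45) = 0.61
~p: Łukasiewicz ¬ gives 1 − 0.35 = 0.65
~~p: Łukasiewicz ¬ gives 1 − 0.65 = 0.35
~~~p: Łukasiewicz ¬ gives 1 − 0.35 = 0.65
~s: Łukasiewicz ¬ gives 1 − 0.61 = 0.39
(~~~p -> ~s): min(1, 1 − 0.65 + 0.39) = 0.74
((~~~p -> ~s) -> p): min(1, 1 − 0.74 + 0.35) = 0.61
((((p | (q -> ~s)) | r) -> ~q) | ((~~~p -> ~s) -> p)) = max(0.61, 0.61) = 0.61
~s: Łukasiewicz ¬ gives 1 − 0.61 = 0.39
(r & ~s) = min(0.69, 0.39) = 0.39
(((((p | (q -> ~s)) | r) -> ~q) | ((~~~p -> ~s) -> p)) & (r & ~s)) = min(0.61, 0.39) = 0.39

0.39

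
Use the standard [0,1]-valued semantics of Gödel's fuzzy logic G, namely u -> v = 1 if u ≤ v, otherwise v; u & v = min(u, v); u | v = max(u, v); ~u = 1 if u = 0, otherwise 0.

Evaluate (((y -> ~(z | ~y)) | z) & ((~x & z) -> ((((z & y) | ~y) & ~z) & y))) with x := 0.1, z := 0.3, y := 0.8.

~y: Gödel ¬ of 0.8 = 0 (operand ≠ 0)
(z | ~y) = max(0.3, 0) = 0.3
~(z | ~y): Gödel ¬ of 0.3 = 0 (operand ≠ 0)
(y -> ~(z | ~y)): 0.8 > 0, so result = 0
((y -> ~(z | ~y)) | z) = max(0, 0.3) = 0.3
~x: Gödel ¬ of 0.1 = 0 (operand ≠ 0)
(~x & z) = min(0, 0.3) = 0
(z & y) = min(0.3, 0.8) = 0.3
~y: Gödel ¬ of 0.8 = 0 (operand ≠ 0)
((z & y) | ~y) = max(0.3, 0) = 0.3
~z: Gödel ¬ of 0.3 = 0 (operand ≠ 0)
(((z & y) | ~y) & ~z) = min(0.3, 0) = 0
((((z & y) | ~y) & ~z) & y) = min(0, 0.8) = 0
((~x & z) -> ((((z & y) | ~y) & ~z) & y)): 0 ≤ 0, so result = 1
(((y -> ~(z | ~y)) | z) & ((~x & z) -> ((((z & y) | ~y) & ~z) & y))) = min(0.3, 1) = 0.3

0.30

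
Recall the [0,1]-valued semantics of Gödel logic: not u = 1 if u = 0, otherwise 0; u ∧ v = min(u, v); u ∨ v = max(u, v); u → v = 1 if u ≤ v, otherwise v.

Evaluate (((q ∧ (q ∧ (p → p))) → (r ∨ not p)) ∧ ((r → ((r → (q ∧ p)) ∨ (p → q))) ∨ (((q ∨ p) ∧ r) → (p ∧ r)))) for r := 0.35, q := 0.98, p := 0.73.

0.35

(p → p): 0.73 ≤ 0.73, so result = 1
(q ∧ (p → p)) = min(0.98, 1) = 0.98
(q ∧ (q ∧ (p → p))) = min(0.98, 0.98) = 0.98
not p: Gödel ¬ of 0.73 = 0 (operand ≠ 0)
(r ∨ not p) = max(0.35, 0) = 0.35
((q ∧ (q ∧ (p → p))) → (r ∨ not p)): 0.98 > 0.35, so result = 0.35
(q ∧ p) = min(0.98, 0.73) = 0.73
(r → (q ∧ p)): 0.35 ≤ 0.73, so result = 1
(p → q): 0.73 ≤ 0.98, so result = 1
((r → (q ∧ p)) ∨ (p → q)) = max(1, 1) = 1
(r → ((r → (q ∧ p)) ∨ (p → q))): 0.35 ≤ 1, so result = 1
(q ∨ p) = max(0.98, 0.73) = 0.98
((q ∨ p) ∧ r) = min(0.98, 0.35) = 0.35
(p ∧ r) = min(0.73, 0.35) = 0.35
(((q ∨ p) ∧ r) → (p ∧ r)): 0.35 ≤ 0.35, so result = 1
((r → ((r → (q ∧ p)) ∨ (p → q))) ∨ (((q ∨ p) ∧ r) → (p ∧ r))) = max(1, 1) = 1
(((q ∧ (q ∧ (p → p))) → (r ∨ not p)) ∧ ((r → ((r → (q ∧ p)) ∨ (p → q))) ∨ (((q ∨ p) ∧ r) → (p ∧ r)))) = min(0.35, 1) = 0.35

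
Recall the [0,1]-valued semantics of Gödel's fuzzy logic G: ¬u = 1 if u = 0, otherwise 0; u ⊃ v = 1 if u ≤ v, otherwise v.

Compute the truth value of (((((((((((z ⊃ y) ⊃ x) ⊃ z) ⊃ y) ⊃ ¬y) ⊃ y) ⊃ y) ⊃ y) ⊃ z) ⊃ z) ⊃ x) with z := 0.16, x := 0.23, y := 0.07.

0.23

(z ⊃ y): 0.16 > 0.07, so result = 0.07
((z ⊃ y) ⊃ x): 0.07 ≤ 0.23, so result = 1
(((z ⊃ y) ⊃ x) ⊃ z): 1 > 0.16, so result = 0.16
((((z ⊃ y) ⊃ x) ⊃ z) ⊃ y): 0.16 > 0.07, so result = 0.07
¬y: Gödel ¬ of 0.07 = 0 (operand ≠ 0)
(((((z ⊃ y) ⊃ x) ⊃ z) ⊃ y) ⊃ ¬y): 0.07 > 0, so result = 0
((((((z ⊃ y) ⊃ x) ⊃ z) ⊃ y) ⊃ ¬y) ⊃ y): 0 ≤ 0.07, so result = 1
(((((((z ⊃ y) ⊃ x) ⊃ z) ⊃ y) ⊃ ¬y) ⊃ y) ⊃ y): 1 > 0.07, so result = 0.07
((((((((z ⊃ y) ⊃ x) ⊃ z) ⊃ y) ⊃ ¬y) ⊃ y) ⊃ y) ⊃ y): 0.07 ≤ 0.07, so result = 1
(((((((((z ⊃ y) ⊃ x) ⊃ z) ⊃ y) ⊃ ¬y) ⊃ y) ⊃ y) ⊃ y) ⊃ z): 1 > 0.16, so result = 0.16
((((((((((z ⊃ y) ⊃ x) ⊃ z) ⊃ y) ⊃ ¬y) ⊃ y) ⊃ y) ⊃ y) ⊃ z) ⊃ z): 0.16 ≤ 0.16, so result = 1
(((((((((((z ⊃ y) ⊃ x) ⊃ z) ⊃ y) ⊃ ¬y) ⊃ y) ⊃ y) ⊃ y) ⊃ z) ⊃ z) ⊃ x): 1 > 0.23, so result = 0.23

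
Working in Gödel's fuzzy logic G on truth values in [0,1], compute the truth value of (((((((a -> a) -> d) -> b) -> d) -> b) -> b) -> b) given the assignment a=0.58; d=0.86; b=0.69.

(a -> a): 0.58 ≤ 0.58, so result = 1
((a -> a) -> d): 1 > 0.86, so result = 0.86
(((a -> a) -> d) -> b): 0.86 > 0.69, so result = 0.69
((((a -> a) -> d) -> b) -> d): 0.69 ≤ 0.86, so result = 1
(((((a -> a) -> d) -> b) -> d) -> b): 1 > 0.69, so result = 0.69
((((((a -> a) -> d) -> b) -> d) -> b) -> b): 0.69 ≤ 0.69, so result = 1
(((((((a -> a) -> d) -> b) -> d) -> b) -> b) -> b): 1 > 0.69, so result = 0.69

0.69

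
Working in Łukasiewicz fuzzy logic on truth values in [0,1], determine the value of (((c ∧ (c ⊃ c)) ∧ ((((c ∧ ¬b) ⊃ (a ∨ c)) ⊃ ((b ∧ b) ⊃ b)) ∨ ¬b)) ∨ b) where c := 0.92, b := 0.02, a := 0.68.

0.92

(c ⊃ c): min(1, 1 − 0.92 + 0.92) = 1
(c ∧ (c ⊃ c)) = min(0.92, 1) = 0.92
¬b: Łukasiewicz ¬ gives 1 − 0.02 = 0.98
(c ∧ ¬b) = min(0.92, 0.98) = 0.92
(a ∨ c) = max(0.68, 0.92) = 0.92
((c ∧ ¬b) ⊃ (a ∨ c)): min(1, 1 − 0.92 + 0.92) = 1
(b ∧ b) = min(0.02, 0.02) = 0.02
((b ∧ b) ⊃ b): min(1, 1 − 0.02 + 0.02) = 1
(((c ∧ ¬b) ⊃ (a ∨ c)) ⊃ ((b ∧ b) ⊃ b)): min(1, 1 − 1 + 1) = 1
¬b: Łukasiewicz ¬ gives 1 − 0.02 = 0.98
((((c ∧ ¬b) ⊃ (a ∨ c)) ⊃ ((b ∧ b) ⊃ b)) ∨ ¬b) = max(1, 0.98) = 1
((c ∧ (c ⊃ c)) ∧ ((((c ∧ ¬b) ⊃ (a ∨ c)) ⊃ ((b ∧ b) ⊃ b)) ∨ ¬b)) = min(0.92, 1) = 0.92
(((c ∧ (c ⊃ c)) ∧ ((((c ∧ ¬b) ⊃ (a ∨ c)) ⊃ ((b ∧ b) ⊃ b)) ∨ ¬b)) ∨ b) = max(0.92, 0.02) = 0.92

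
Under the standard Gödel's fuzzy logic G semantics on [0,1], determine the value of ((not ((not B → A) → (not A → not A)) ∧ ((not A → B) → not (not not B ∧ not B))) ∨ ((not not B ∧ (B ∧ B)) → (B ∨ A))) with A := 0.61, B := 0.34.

1.00

not B: Gödel ¬ of 0.34 = 0 (operand ≠ 0)
(not B → A): 0 ≤ 0.61, so result = 1
not A: Gödel ¬ of 0.61 = 0 (operand ≠ 0)
not A: Gödel ¬ of 0.61 = 0 (operand ≠ 0)
(not A → not A): 0 ≤ 0, so result = 1
((not B → A) → (not A → not A)): 1 ≤ 1, so result = 1
not ((not B → A) → (not A → not A)): Gödel ¬ of 1 = 0 (operand ≠ 0)
not A: Gödel ¬ of 0.61 = 0 (operand ≠ 0)
(not A → B): 0 ≤ 0.34, so result = 1
not B: Gödel ¬ of 0.34 = 0 (operand ≠ 0)
not not B: Gödel ¬ of 0 = 1 (operand is 0)
not B: Gödel ¬ of 0.34 = 0 (operand ≠ 0)
(not not B ∧ not B) = min(1, 0) = 0
not (not not B ∧ not B): Gödel ¬ of 0 = 1 (operand is 0)
((not A → B) → not (not not B ∧ not B)): 1 ≤ 1, so result = 1
(not ((not B → A) → (not A → not A)) ∧ ((not A → B) → not (not not B ∧ not B))) = min(0, 1) = 0
not B: Gödel ¬ of 0.34 = 0 (operand ≠ 0)
not not B: Gödel ¬ of 0 = 1 (operand is 0)
(B ∧ B) = min(0.34, 0.34) = 0.34
(not not B ∧ (B ∧ B)) = min(1, 0.34) = 0.34
(B ∨ A) = max(0.34, 0.61) = 0.61
((not not B ∧ (B ∧ B)) → (B ∨ A)): 0.34 ≤ 0.61, so result = 1
((not ((not B → A) → (not A → not A)) ∧ ((not A → B) → not (not not B ∧ not B))) ∨ ((not not B ∧ (B ∧ B)) → (B ∨ A))) = max(0, 1) = 1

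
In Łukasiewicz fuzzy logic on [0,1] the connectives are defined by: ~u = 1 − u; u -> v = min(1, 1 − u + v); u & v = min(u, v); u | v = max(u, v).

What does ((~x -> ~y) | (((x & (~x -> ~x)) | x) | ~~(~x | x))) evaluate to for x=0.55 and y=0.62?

0.93

~x: Łukasiewicz ¬ gives 1 − 0.55 = 0.45
~y: Łukasiewicz ¬ gives 1 − 0.62 = 0.38
(~x -> ~y): min(1, 1 − 0.45 + 0.38) = 0.93
~x: Łukasiewicz ¬ gives 1 − 0.55 = 0.45
~x: Łukasiewicz ¬ gives 1 − 0.55 = 0.45
(~x -> ~x): min(1, 1 − 0.45 + 0.45) = 1
(x & (~x -> ~x)) = min(0.55, 1) = 0.55
((x & (~x -> ~x)) | x) = max(0.55, 0.55) = 0.55
~x: Łukasiewicz ¬ gives 1 − 0.55 = 0.45
(~x | x) = max(0.45, 0.55) = 0.55
~(~x | x): Łukasiewicz ¬ gives 1 − 0.55 = 0.45
~~(~x | x): Łukasiewicz ¬ gives 1 − 0.45 = 0.55
(((x & (~x -> ~x)) | x) | ~~(~x | x)) = max(0.55, 0.55) = 0.55
((~x -> ~y) | (((x & (~x -> ~x)) | x) | ~~(~x | x))) = max(0.93, 0.55) = 0.93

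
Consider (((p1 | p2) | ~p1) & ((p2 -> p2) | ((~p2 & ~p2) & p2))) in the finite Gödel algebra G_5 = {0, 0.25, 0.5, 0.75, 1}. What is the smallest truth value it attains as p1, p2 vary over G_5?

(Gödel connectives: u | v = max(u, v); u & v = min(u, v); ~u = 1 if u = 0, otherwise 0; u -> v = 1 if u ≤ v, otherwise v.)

The minimum is attained at p1 = 0.25, p2 = 0:
  (p1 | p2) = max(0.25, 0) = 0.25
  ~p1: Gödel ¬ of 0.25 = 0 (operand ≠ 0)
  ((p1 | p2) | ~p1) = max(0.25, 0) = 0.25
  (p2 -> p2): 0 ≤ 0, so result = 1
  ~p2: Gödel ¬ of 0 = 1 (operand is 0)
  ~p2: Gödel ¬ of 0 = 1 (operand is 0)
  (~p2 & ~p2) = min(1, 1) = 1
  ((~p2 & ~p2) & p2) = min(1, 0) = 0
  ((p2 -> p2) | ((~p2 & ~p2) & p2)) = max(1, 0) = 1
  (((p1 | p2) | ~p1) & ((p2 -> p2) | ((~p2 & ~p2) & p2))) = min(0.25, 1) = 0.25
Checking all 25 assignments confirms none give a value below 0.25.

0.25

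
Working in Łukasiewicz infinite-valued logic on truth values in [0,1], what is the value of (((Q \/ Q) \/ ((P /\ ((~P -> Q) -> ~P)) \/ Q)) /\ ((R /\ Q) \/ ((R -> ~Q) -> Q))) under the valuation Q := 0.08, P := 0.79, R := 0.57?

(Q \/ Q) = max(0.08, 0.08) = 0.08
~P: Łukasiewicz ¬ gives 1 − 0.79 = 0.21
(~P -> Q): min(1, 1 − 0.21 + 0.08) = 0.87
~P: Łukasiewicz ¬ gives 1 − 0.79 = 0.21
((~P -> Q) -> ~P): min(1, 1 − 0.87 + 0.21) = 0.34
(P /\ ((~P -> Q) -> ~P)) = min(0.79, 0.34) = 0.34
((P /\ ((~P -> Q) -> ~P)) \/ Q) = max(0.34, 0.08) = 0.34
((Q \/ Q) \/ ((P /\ ((~P -> Q) -> ~P)) \/ Q)) = max(0.08, 0.34) = 0.34
(R /\ Q) = min(0.57, 0.08) = 0.08
~Q: Łukasiewicz ¬ gives 1 − 0.08 = 0.92
(R -> ~Q): min(1, 1 − 0.57 + 0.92) = 1
((R -> ~Q) -> Q): min(1, 1 − 1 + 0.08) = 0.08
((R /\ Q) \/ ((R -> ~Q) -> Q)) = max(0.08, 0.08) = 0.08
(((Q \/ Q) \/ ((P /\ ((~P -> Q) -> ~P)) \/ Q)) /\ ((R /\ Q) \/ ((R -> ~Q) -> Q))) = min(0.34, 0.08) = 0.08

0.08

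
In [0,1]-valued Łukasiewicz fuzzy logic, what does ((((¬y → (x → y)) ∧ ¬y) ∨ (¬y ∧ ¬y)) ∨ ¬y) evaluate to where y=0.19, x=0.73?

0.81

¬y: Łukasiewicz ¬ gives 1 − 0.19 = 0.81
(x → y): min(1, 1 − 0.73 + 0.19) = 0.46
(¬y → (x → y)): min(1, 1 − 0.81 + 0.46) = 0.65
¬y: Łukasiewicz ¬ gives 1 − 0.19 = 0.81
((¬y → (x → y)) ∧ ¬y) = min(0.65, 0.81) = 0.65
¬y: Łukasiewicz ¬ gives 1 − 0.19 = 0.81
¬y: Łukasiewicz ¬ gives 1 − 0.19 = 0.81
(¬y ∧ ¬y) = min(0.81, 0.81) = 0.81
(((¬y → (x → y)) ∧ ¬y) ∨ (¬y ∧ ¬y)) = max(0.65, 0.81) = 0.81
¬y: Łukasiewicz ¬ gives 1 − 0.19 = 0.81
((((¬y → (x → y)) ∧ ¬y) ∨ (¬y ∧ ¬y)) ∨ ¬y) = max(0.81, 0.81) = 0.81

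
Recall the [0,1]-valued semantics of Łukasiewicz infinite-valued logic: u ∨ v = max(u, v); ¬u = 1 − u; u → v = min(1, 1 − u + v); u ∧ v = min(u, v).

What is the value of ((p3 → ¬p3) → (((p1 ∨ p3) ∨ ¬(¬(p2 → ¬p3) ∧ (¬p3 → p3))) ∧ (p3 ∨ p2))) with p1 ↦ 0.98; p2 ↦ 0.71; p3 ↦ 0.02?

¬p3: Łukasiewicz ¬ gives 1 − 0.02 = 0.98
(p3 → ¬p3): min(1, 1 − 0.02 + 0.98) = 1
(p1 ∨ p3) = max(0.98, 0.02) = 0.98
¬p3: Łukasiewicz ¬ gives 1 − 0.02 = 0.98
(p2 → ¬p3): min(1, 1 − 0.71 + 0.98) = 1
¬(p2 → ¬p3): Łukasiewicz ¬ gives 1 − 1 = 0
¬p3: Łukasiewicz ¬ gives 1 − 0.02 = 0.98
(¬p3 → p3): min(1, 1 − 0.98 + 0.02) = 0.04
(¬(p2 → ¬p3) ∧ (¬p3 → p3)) = min(0, 0.04) = 0
¬(¬(p2 → ¬p3) ∧ (¬p3 → p3)): Łukasiewicz ¬ gives 1 − 0 = 1
((p1 ∨ p3) ∨ ¬(¬(p2 → ¬p3) ∧ (¬p3 → p3))) = max(0.98, 1) = 1
(p3 ∨ p2) = max(0.02, 0.71) = 0.71
(((p1 ∨ p3) ∨ ¬(¬(p2 → ¬p3) ∧ (¬p3 → p3))) ∧ (p3 ∨ p2)) = min(1, 0.71) = 0.71
((p3 → ¬p3) → (((p1 ∨ p3) ∨ ¬(¬(p2 → ¬p3) ∧ (¬p3 → p3))) ∧ (p3 ∨ p2))): min(1, 1 − 1 + 0.71) = 0.71

0.71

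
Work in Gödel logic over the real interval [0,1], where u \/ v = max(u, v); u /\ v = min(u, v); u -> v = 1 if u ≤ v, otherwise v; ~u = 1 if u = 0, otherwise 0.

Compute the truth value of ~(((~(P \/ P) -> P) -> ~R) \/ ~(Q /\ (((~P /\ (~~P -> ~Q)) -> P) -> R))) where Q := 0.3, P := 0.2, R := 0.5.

1.00

(P \/ P) = max(0.2, 0.2) = 0.2
~(P \/ P): Gödel ¬ of 0.2 = 0 (operand ≠ 0)
(~(P \/ P) -> P): 0 ≤ 0.2, so result = 1
~R: Gödel ¬ of 0.5 = 0 (operand ≠ 0)
((~(P \/ P) -> P) -> ~R): 1 > 0, so result = 0
~P: Gödel ¬ of 0.2 = 0 (operand ≠ 0)
~P: Gödel ¬ of 0.2 = 0 (operand ≠ 0)
~~P: Gödel ¬ of 0 = 1 (operand is 0)
~Q: Gödel ¬ of 0.3 = 0 (operand ≠ 0)
(~~P -> ~Q): 1 > 0, so result = 0
(~P /\ (~~P -> ~Q)) = min(0, 0) = 0
((~P /\ (~~P -> ~Q)) -> P): 0 ≤ 0.2, so result = 1
(((~P /\ (~~P -> ~Q)) -> P) -> R): 1 > 0.5, so result = 0.5
(Q /\ (((~P /\ (~~P -> ~Q)) -> P) -> R)) = min(0.3, 0.5) = 0.3
~(Q /\ (((~P /\ (~~P -> ~Q)) -> P) -> R)): Gödel ¬ of 0.3 = 0 (operand ≠ 0)
(((~(P \/ P) -> P) -> ~R) \/ ~(Q /\ (((~P /\ (~~P -> ~Q)) -> P) -> R))) = max(0, 0) = 0
~(((~(P \/ P) -> P) -> ~R) \/ ~(Q /\ (((~P /\ (~~P -> ~Q)) -> P) -> R))): Gödel ¬ of 0 = 1 (operand is 0)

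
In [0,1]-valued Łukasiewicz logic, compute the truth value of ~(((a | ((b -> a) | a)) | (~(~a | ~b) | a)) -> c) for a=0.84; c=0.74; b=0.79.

0.26

(b -> a): min(1, 1 − 0.79 + 0.84) = 1
((b -> a) | a) = max(1, 0.84) = 1
(a | ((b -> a) | a)) = max(0.84, 1) = 1
~a: Łukasiewicz ¬ gives 1 − 0.84 = 0.16
~b: Łukasiewicz ¬ gives 1 − 0.79 = 0.21
(~a | ~b) = max(0.16, 0.21) = 0.21
~(~a | ~b): Łukasiewicz ¬ gives 1 − 0.21 = 0.79
(~(~a | ~b) | a) = max(0.79, 0.84) = 0.84
((a | ((b -> a) | a)) | (~(~a | ~b) | a)) = max(1, 0.84) = 1
(((a | ((b -> a) | a)) | (~(~a | ~b) | a)) -> c): min(1, 1 − 1 + 0.74) = 0.74
~(((a | ((b -> a) | a)) | (~(~a | ~b) | a)) -> c): Łukasiewicz ¬ gives 1 − 0.74 = 0.26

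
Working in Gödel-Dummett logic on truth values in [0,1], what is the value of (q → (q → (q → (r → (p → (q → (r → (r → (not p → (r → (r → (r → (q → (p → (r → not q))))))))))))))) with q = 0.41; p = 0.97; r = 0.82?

not p: Gödel ¬ of 0.97 = 0 (operand ≠ 0)
not q: Gödel ¬ of 0.41 = 0 (operand ≠ 0)
(r → not q): 0.82 > 0, so result = 0
(p → (r → not q)): 0.97 > 0, so result = 0
(q → (p → (r → not q))): 0.41 > 0, so result = 0
(r → (q → (p → (r → not q)))): 0.82 > 0, so result = 0
(r → (r → (q → (p → (r → not q))))): 0.82 > 0, so result = 0
(r → (r → (r → (q → (p → (r → not q)))))): 0.82 > 0, so result = 0
(not p → (r → (r → (r → (q → (p → (r → not q))))))): 0 ≤ 0, so result = 1
(r → (not p → (r → (r → (r → (q → (p → (r → not q)))))))): 0.82 ≤ 1, so result = 1
(r → (r → (not p → (r → (r → (r → (q → (p → (r → not q))))))))): 0.82 ≤ 1, so result = 1
(q → (r → (r → (not p → (r → (r → (r → (q → (p → (r → not q)))))))))): 0.41 ≤ 1, so result = 1
(p → (q → (r → (r → (not p → (r → (r → (r → (q → (p → (r → not q))))))))))): 0.97 ≤ 1, so result = 1
(r → (p → (q → (r → (r → (not p → (r → (r → (r → (q → (p → (r → not q)))))))))))): 0.82 ≤ 1, so result = 1
(q → (r → (p → (q → (r → (r → (not p → (r → (r → (r → (q → (p → (r → not q))))))))))))): 0.41 ≤ 1, so result = 1
(q → (q → (r → (p → (q → (r → (r → (not p → (r → (r → (r → (q → (p → (r → not q)))))))))))))): 0.41 ≤ 1, so result = 1
(q → (q → (q → (r → (p → (q → (r → (r → (not p → (r → (r → (r → (q → (p → (r → not q))))))))))))))): 0.41 ≤ 1, so result = 1

1.00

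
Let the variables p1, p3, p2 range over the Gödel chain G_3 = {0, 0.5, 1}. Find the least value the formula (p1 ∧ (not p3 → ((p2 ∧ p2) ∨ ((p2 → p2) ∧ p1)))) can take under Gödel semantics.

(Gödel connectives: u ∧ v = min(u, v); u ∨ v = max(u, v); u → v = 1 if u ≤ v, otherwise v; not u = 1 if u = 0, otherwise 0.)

The minimum is attained at p1 = 0, p3 = 0, p2 = 0:
  not p3: Gödel ¬ of 0 = 1 (operand is 0)
  (p2 ∧ p2) = min(0, 0) = 0
  (p2 → p2): 0 ≤ 0, so result = 1
  ((p2 → p2) ∧ p1) = min(1, 0) = 0
  ((p2 ∧ p2) ∨ ((p2 → p2) ∧ p1)) = max(0, 0) = 0
  (not p3 → ((p2 ∧ p2) ∨ ((p2 → p2) ∧ p1))): 1 > 0, so result = 0
  (p1 ∧ (not p3 → ((p2 ∧ p2) ∨ ((p2 → p2) ∧ p1)))) = min(0, 0) = 0
Checking all 27 assignments confirms none give a value below 0.00.

0.00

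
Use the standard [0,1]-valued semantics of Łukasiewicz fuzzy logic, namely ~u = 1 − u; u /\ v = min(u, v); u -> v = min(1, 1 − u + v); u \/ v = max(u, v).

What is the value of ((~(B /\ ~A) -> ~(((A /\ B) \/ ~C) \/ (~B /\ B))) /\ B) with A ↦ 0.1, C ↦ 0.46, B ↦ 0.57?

~A: Łukasiewicz ¬ gives 1 − 0.1 = 0.9
(B /\ ~A) = min(0.57, 0.9) = 0.57
~(B /\ ~A): Łukasiewicz ¬ gives 1 − 0.57 = 0.43
(A /\ B) = min(0.1, 0.57) = 0.1
~C: Łukasiewicz ¬ gives 1 − 0.46 = 0.54
((A /\ B) \/ ~C) = max(0.1, 0.54) = 0.54
~B: Łukasiewicz ¬ gives 1 − 0.57 = 0.43
(~B /\ B) = min(0.43, 0.57) = 0.43
(((A /\ B) \/ ~C) \/ (~B /\ B)) = max(0.54, 0.43) = 0.54
~(((A /\ B) \/ ~C) \/ (~B /\ B)): Łukasiewicz ¬ gives 1 − 0.54 = 0.46
(~(B /\ ~A) -> ~(((A /\ B) \/ ~C) \/ (~B /\ B))): min(1, 1 − 0.43 + 0.46) = 1
((~(B /\ ~A) -> ~(((A /\ B) \/ ~C) \/ (~B /\ B))) /\ B) = min(1, 0.57) = 0.57

0.57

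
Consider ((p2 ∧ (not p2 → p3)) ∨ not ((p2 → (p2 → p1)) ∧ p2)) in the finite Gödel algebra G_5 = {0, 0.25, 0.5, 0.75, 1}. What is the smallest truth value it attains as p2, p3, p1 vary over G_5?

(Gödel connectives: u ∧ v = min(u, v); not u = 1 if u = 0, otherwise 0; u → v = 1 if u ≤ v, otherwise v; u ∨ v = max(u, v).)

0.25

The minimum is attained at p2 = 0.25, p3 = 0, p1 = 0.25:
  not p2: Gödel ¬ of 0.25 = 0 (operand ≠ 0)
  (not p2 → p3): 0 ≤ 0, so result = 1
  (p2 ∧ (not p2 → p3)) = min(0.25, 1) = 0.25
  (p2 → p1): 0.25 ≤ 0.25, so result = 1
  (p2 → (p2 → p1)): 0.25 ≤ 1, so result = 1
  ((p2 → (p2 → p1)) ∧ p2) = min(1, 0.25) = 0.25
  not ((p2 → (p2 → p1)) ∧ p2): Gödel ¬ of 0.25 = 0 (operand ≠ 0)
  ((p2 ∧ (not p2 → p3)) ∨ not ((p2 → (p2 → p1)) ∧ p2)) = max(0.25, 0) = 0.25
Checking all 125 assignments confirms none give a value below 0.25.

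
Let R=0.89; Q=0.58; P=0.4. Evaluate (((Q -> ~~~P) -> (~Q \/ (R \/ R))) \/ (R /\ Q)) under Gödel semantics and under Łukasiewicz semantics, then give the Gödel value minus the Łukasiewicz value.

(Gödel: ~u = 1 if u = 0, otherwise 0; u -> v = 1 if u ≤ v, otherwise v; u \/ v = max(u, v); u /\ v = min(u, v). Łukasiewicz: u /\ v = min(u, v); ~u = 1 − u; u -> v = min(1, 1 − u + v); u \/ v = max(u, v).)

0.11

Gödel evaluation:
  ~P: Gödel ¬ of 0.4 = 0 (operand ≠ 0)
  ~~P: Gödel ¬ of 0 = 1 (operand is 0)
  ~~~P: Gödel ¬ of 1 = 0 (operand ≠ 0)
  (Q -> ~~~P): 0.58 > 0, so result = 0
  ~Q: Gödel ¬ of 0.58 = 0 (operand ≠ 0)
  (R \/ R) = max(0.89, 0.89) = 0.89
  (~Q \/ (R \/ R)) = max(0, 0.89) = 0.89
  ((Q -> ~~~P) -> (~Q \/ (R \/ R))): 0 ≤ 0.89, so result = 1
  (R /\ Q) = min(0.89, 0.58) = 0.58
  (((Q -> ~~~P) -> (~Q \/ (R \/ R))) \/ (R /\ Q)) = max(1, 0.58) = 1
  Gödel value = 1
Łukasiewicz evaluation:
  ~P: Łukasiewicz ¬ gives 1 − 0.4 = 0.6
  ~~P: Łukasiewicz ¬ gives 1 − 0.6 = 0.4
  ~~~P: Łukasiewicz ¬ gives 1 − 0.4 = 0.6
  (Q -> ~~~P): min(1, 1 − 0.58 + 0.6) = 1
  ~Q: Łukasiewicz ¬ gives 1 − 0.58 = 0.42
  (R \/ R) = max(0.89, 0.89) = 0.89
  (~Q \/ (R \/ R)) = max(0.42, 0.89) = 0.89
  ((Q -> ~~~P) -> (~Q \/ (R \/ R))): min(1, 1 − 1 + 0.89) = 0.89
  (R /\ Q) = min(0.89, 0.58) = 0.58
  (((Q -> ~~~P) -> (~Q \/ (R \/ R))) \/ (R /\ Q)) = max(0.89, 0.58) = 0.89
  Łukasiewicz value = 0.89
Difference: 1 − 0.89 = 0.11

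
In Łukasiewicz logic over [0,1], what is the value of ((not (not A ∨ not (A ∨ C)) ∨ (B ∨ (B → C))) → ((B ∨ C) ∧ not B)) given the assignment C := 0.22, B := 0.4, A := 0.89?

0.51

not A: Łukasiewicz ¬ gives 1 − 0.89 = 0.11
(A ∨ C) = max(0.89, 0.22) = 0.89
not (A ∨ C): Łukasiewicz ¬ gives 1 − 0.89 = 0.11
(not A ∨ not (A ∨ C)) = max(0.11, 0.11) = 0.11
not (not A ∨ not (A ∨ C)): Łukasiewicz ¬ gives 1 − 0.11 = 0.89
(B → C): min(1, 1 − 0.4 + 0.22) = 0.82
(B ∨ (B → C)) = max(0.4, 0.82) = 0.82
(not (not A ∨ not (A ∨ C)) ∨ (B ∨ (B → C))) = max(0.89, 0.82) = 0.89
(B ∨ C) = max(0.4, 0.22) = 0.4
not B: Łukasiewicz ¬ gives 1 − 0.4 = 0.6
((B ∨ C) ∧ not B) = min(0.4, 0.6) = 0.4
((not (not A ∨ not (A ∨ C)) ∨ (B ∨ (B → C))) → ((B ∨ C) ∧ not B)): min(1, 1 − 0.89 + 0.4) = 0.51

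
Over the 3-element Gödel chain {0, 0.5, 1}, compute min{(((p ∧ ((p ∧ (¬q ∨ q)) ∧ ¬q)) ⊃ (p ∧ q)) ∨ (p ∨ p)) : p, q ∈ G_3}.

0.50

The minimum is attained at p = 0.5, q = 0:
  ¬q: Gödel ¬ of 0 = 1 (operand is 0)
  (¬q ∨ q) = max(1, 0) = 1
  (p ∧ (¬q ∨ q)) = min(0.5, 1) = 0.5
  ¬q: Gödel ¬ of 0 = 1 (operand is 0)
  ((p ∧ (¬q ∨ q)) ∧ ¬q) = min(0.5, 1) = 0.5
  (p ∧ ((p ∧ (¬q ∨ q)) ∧ ¬q)) = min(0.5, 0.5) = 0.5
  (p ∧ q) = min(0.5, 0) = 0
  ((p ∧ ((p ∧ (¬q ∨ q)) ∧ ¬q)) ⊃ (p ∧ q)): 0.5 > 0, so result = 0
  (p ∨ p) = max(0.5, 0.5) = 0.5
  (((p ∧ ((p ∧ (¬q ∨ q)) ∧ ¬q)) ⊃ (p ∧ q)) ∨ (p ∨ p)) = max(0, 0.5) = 0.5
Checking all 9 assignments confirms none give a value below 0.50.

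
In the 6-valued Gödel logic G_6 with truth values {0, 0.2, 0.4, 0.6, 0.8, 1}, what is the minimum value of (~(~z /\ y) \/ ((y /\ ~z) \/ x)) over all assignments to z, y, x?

The minimum is attained at z = 0, y = 0.2, x = 0:
  ~z: Gödel ¬ of 0 = 1 (operand is 0)
  (~z /\ y) = min(1, 0.2) = 0.2
  ~(~z /\ y): Gödel ¬ of 0.2 = 0 (operand ≠ 0)
  ~z: Gödel ¬ of 0 = 1 (operand is 0)
  (y /\ ~z) = min(0.2, 1) = 0.2
  ((y /\ ~z) \/ x) = max(0.2, 0) = 0.2
  (~(~z /\ y) \/ ((y /\ ~z) \/ x)) = max(0, 0.2) = 0.2
Checking all 216 assignments confirms none give a value below 0.20.

0.20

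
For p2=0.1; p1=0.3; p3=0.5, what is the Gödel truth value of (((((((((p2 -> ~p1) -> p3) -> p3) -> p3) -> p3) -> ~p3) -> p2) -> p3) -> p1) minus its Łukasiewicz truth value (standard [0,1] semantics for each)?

Gödel evaluation:
  ~p1: Gödel ¬ of 0.3 = 0 (operand ≠ 0)
  (p2 -> ~p1): 0.1 > 0, so result = 0
  ((p2 -> ~p1) -> p3): 0 ≤ 0.5, so result = 1
  (((p2 -> ~p1) -> p3) -> p3): 1 > 0.5, so result = 0.5
  ((((p2 -> ~p1) -> p3) -> p3) -> p3): 0.5 ≤ 0.5, so result = 1
  (((((p2 -> ~p1) -> p3) -> p3) -> p3) -> p3): 1 > 0.5, so result = 0.5
  ~p3: Gödel ¬ of 0.5 = 0 (operand ≠ 0)
  ((((((p2 -> ~p1) -> p3) -> p3) -> p3) -> p3) -> ~p3): 0.5 > 0, so result = 0
  (((((((p2 -> ~p1) -> p3) -> p3) -> p3) -> p3) -> ~p3) -> p2): 0 ≤ 0.1, so result = 1
  ((((((((p2 -> ~p1) -> p3) -> p3) -> p3) -> p3) -> ~p3) -> p2) -> p3): 1 > 0.5, so result = 0.5
  (((((((((p2 -> ~p1) -> p3) -> p3) -> p3) -> p3) -> ~p3) -> p2) -> p3) -> p1): 0.5 > 0.3, so result = 0.3
  Gödel value = 0.3
Łukasiewicz evaluation:
  ~p1: Łukasiewicz ¬ gives 1 − 0.3 = 0.7
  (p2 -> ~p1): min(1, 1 − 0.1 + 0.7) = 1
  ((p2 -> ~p1) -> p3): min(1, 1 − 1 + 0.5) = 0.5
  (((p2 -> ~p1) -> p3) -> p3): min(1, 1 − 0.5 + 0.5) = 1
  ((((p2 -> ~p1) -> p3) -> p3) -> p3): min(1, 1 − 1 + 0.5) = 0.5
  (((((p2 -> ~p1) -> p3) -> p3) -> p3) -> p3): min(1, 1 − 0.5 + 0.5) = 1
  ~p3: Łukasiewicz ¬ gives 1 − 0.5 = 0.5
  ((((((p2 -> ~p1) -> p3) -> p3) -> p3) -> p3) -> ~p3): min(1, 1 − 1 + 0.5) = 0.5
  (((((((p2 -> ~p1) -> p3) -> p3) -> p3) -> p3) -> ~p3) -> p2): min(1, 1 − 0.5 + 0.1) = 0.6
  ((((((((p2 -> ~p1) -> p3) -> p3) -> p3) -> p3) -> ~p3) -> p2) -> p3): min(1, 1 − 0.6 + 0.5) = 0.9
  (((((((((p2 -> ~p1) -> p3) -> p3) -> p3) -> p3) -> ~p3) -> p2) -> p3) -> p1): min(1, 1 − 0.9 + 0.3) = 0.4
  Łukasiewicz value = 0.4
Difference: 0.3 − 0.4 = -0.10

-0.10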